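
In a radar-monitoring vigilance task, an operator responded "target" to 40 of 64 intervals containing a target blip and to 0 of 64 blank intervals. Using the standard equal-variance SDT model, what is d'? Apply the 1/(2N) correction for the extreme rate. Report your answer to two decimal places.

d' = 2.74

The false-alarm rate is 0/64 = 0, so apply the 1/(2N) correction: FA → 1/(2·64) = 0.00781.
z(H) = z(0.62500) = 0.319
z(FA) = z(0.00781) = -2.418
d' = 0.319 − (-2.418) = 2.737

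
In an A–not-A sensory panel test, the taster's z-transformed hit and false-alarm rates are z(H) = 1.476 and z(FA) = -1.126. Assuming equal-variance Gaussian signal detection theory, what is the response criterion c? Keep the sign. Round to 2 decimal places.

c = −½·[z(H) + z(FA)] = −½·(1.476 + (-1.126)) = -0.175

c = -0.18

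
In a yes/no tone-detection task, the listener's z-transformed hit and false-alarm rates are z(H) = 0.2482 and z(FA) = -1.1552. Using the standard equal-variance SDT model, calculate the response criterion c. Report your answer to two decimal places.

c = 0.45

c = −½·[z(H) + z(FA)] = −½·(0.2482 + (-1.1552)) = 0.4535
c > 0: the listener has a conservative response bias.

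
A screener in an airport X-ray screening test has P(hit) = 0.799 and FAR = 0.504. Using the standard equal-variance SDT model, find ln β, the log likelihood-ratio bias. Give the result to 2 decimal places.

ln β = -0.35

z(H) = 0.838
z(FA) = 0.010
ln β = −½·[z(H)² − z(FA)²] = −0.5 × (0.702 − 0.000) = -0.351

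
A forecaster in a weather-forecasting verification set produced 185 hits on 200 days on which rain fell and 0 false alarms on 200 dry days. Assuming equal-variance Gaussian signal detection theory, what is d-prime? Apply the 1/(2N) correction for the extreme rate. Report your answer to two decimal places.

The false-alarm rate is 0/200 = 0, so apply the 1/(2N) correction: FA → 1/(2·200) = 0.00250.
z(H) = z(0.92500) = 1.440
z(FA) = z(0.00250) = -2.807
d' = 1.440 − (-2.807) = 4.247

d-prime = 4.25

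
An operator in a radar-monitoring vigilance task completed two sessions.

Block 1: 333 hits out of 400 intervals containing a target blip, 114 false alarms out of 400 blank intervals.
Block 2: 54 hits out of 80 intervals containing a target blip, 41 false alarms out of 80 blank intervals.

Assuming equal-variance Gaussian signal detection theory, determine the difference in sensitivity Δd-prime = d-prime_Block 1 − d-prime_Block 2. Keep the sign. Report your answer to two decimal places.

Block 1: z(0.8325) = 0.964, z(0.2850) = -0.568, d' = 1.532
Block 2: z(0.6750) = 0.454, z(0.5125) = 0.031, d' = 0.423
Δd' = d'_Block 1 − d'_Block 2 = 1.532 − 0.423 = 1.109
Block 1 has the higher sensitivity.

Δd-prime = 1.11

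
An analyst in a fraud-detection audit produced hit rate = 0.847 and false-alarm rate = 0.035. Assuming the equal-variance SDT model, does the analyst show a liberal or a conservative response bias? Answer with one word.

conservative

z(H) = 1.024, z(FA) = -1.812
c = −½·(z(H) + z(FA)) = 0.394
c > 0 → conservative criterion (biased toward responding “no”).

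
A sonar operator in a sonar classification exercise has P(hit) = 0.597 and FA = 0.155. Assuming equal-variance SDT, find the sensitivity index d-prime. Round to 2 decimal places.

z(H) = z(0.597) = 0.2456
z(FA) = z(0.155) = -1.0152
d' = z(H) − z(FA) = 0.2456 − (-1.0152) = 1.2608

d-prime = 1.26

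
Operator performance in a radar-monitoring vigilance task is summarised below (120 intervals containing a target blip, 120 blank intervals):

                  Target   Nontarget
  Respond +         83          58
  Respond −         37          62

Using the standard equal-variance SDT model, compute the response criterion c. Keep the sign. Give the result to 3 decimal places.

c = -0.229

H = 83/120 = 0.6917
FA = 58/120 = 0.4833
z(H) = z(0.6917) = 0.5007
z(FA) = z(0.4833) = -0.0419
c = −½·[z(H) + z(FA)] = −0.5 × (0.5007 + (-0.0419)) = -0.2294
c < 0: the operator has a liberal response bias.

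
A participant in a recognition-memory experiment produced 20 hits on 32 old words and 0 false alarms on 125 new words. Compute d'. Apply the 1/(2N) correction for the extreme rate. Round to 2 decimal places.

d' = 2.97

The false-alarm rate is 0/125 = 0, so apply the 1/(2N) correction: FA → 1/(2·125) = 0.00400.
z(H) = z(0.62500) = 0.319
z(FA) = z(0.00400) = -2.652
d' = 0.319 − (-2.652) = 2.971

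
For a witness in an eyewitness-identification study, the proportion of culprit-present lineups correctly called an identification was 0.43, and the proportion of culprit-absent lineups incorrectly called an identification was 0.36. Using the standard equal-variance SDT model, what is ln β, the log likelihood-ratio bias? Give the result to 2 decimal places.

z(H) = -0.176
z(FA) = -0.358
ln β = −½·[z(H)² − z(FA)²] = −0.5 × (0.031 − 0.128) = 0.0485

ln β = 0.05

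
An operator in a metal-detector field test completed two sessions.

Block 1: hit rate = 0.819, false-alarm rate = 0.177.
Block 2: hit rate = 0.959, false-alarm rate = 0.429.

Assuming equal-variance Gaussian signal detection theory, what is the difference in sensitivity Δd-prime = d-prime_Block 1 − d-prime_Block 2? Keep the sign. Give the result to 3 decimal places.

Block 1: z(0.819) = 0.9116, z(0.177) = -0.9269, d' = 1.8385
Block 2: z(0.959) = 1.7392, z(0.429) = -0.1789, d' = 1.9181
Δd' = d'_Block 1 − d'_Block 2 = 1.8385 − 1.9181 = -0.0796
Block 2 has the higher sensitivity.

Δd-prime = -0.080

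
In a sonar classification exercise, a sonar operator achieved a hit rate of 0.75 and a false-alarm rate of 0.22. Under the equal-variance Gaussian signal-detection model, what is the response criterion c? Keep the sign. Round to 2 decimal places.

z(0.75) = 0.6745, z(0.22) = -0.7722
c = −½·[z(H) + z(FA)] = −0.5 × (0.6745 + (-0.7722)) = 0.04885
c > 0: the sonar operator has a conservative response bias.

c = 0.05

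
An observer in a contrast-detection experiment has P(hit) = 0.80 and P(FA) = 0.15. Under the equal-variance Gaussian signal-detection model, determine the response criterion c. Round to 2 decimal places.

z(H) = z(0.80) = 0.8416
z(FA) = z(0.15) = -1.0364
c = −½·[z(H) + z(FA)] = −0.5 × (0.8416 + (-1.0364)) = 0.0974

c = 0.10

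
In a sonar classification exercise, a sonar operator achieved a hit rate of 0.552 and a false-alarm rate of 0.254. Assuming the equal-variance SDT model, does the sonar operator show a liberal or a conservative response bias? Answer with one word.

z(H) = 0.131, z(FA) = -0.662
c = −½·(z(H) + z(FA)) = 0.2655
c > 0 → conservative criterion (biased toward responding “no”).

conservative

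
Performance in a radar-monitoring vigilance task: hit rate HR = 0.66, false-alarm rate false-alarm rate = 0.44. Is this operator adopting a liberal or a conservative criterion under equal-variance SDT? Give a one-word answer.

z(H) = 0.412, z(FA) = -0.151
c = −½·(z(H) + z(FA)) = -0.1305
c < 0 → liberal criterion (biased toward responding “yes”).

liberal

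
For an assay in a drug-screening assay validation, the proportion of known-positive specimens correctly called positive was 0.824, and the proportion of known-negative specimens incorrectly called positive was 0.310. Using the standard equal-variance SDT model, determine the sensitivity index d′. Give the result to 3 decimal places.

d′ = 1.427

Φ⁻¹(H) = 0.9307
Φ⁻¹(FA) = -0.4959
d' = z(H) − z(FA) = 0.9307 − (-0.4959) = 1.4266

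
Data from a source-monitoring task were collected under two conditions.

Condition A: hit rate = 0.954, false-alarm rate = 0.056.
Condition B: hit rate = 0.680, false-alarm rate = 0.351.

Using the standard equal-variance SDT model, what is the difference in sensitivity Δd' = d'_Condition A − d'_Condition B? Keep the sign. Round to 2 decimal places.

Condition A: z(0.954) = 1.685, z(0.056) = -1.589, d' = 3.274
Condition B: z(0.680) = 0.468, z(0.351) = -0.383, d' = 0.851
Δd' = d'_Condition A − d'_Condition B = 3.274 − 0.851 = 2.423
Condition A has the higher sensitivity.

Δd' = 2.42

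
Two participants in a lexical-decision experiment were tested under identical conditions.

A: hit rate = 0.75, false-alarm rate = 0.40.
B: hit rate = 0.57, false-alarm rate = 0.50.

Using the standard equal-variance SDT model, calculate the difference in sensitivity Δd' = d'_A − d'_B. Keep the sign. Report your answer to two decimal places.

A: z(0.75) = 0.674, z(0.40) = -0.253, d' = 0.927
B: z(0.57) = 0.176, z(0.50) = 0.000, d' = 0.176
Δd' = d'_A − d'_B = 0.927 − 0.176 = 0.751
A has the higher sensitivity.

Δd' = 0.75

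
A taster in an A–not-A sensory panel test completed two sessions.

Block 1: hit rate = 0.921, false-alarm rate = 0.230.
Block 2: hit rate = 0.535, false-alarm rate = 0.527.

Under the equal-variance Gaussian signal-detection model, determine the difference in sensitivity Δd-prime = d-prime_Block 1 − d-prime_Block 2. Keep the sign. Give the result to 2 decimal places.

Block 1: z(0.921) = 1.412, z(0.230) = -0.739, d' = 2.151
Block 2: z(0.535) = 0.088, z(0.527) = 0.068, d' = 0.020
Δd' = d'_Block 1 − d'_Block 2 = 2.151 − 0.020 = 2.131
Block 1 has the higher sensitivity.

Δd-prime = 2.13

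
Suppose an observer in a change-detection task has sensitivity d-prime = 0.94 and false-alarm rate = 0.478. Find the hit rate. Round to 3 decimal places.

hit rate = 0.812

z(false-alarm rate) = z(0.478) = -0.0552
z(H) = z(FA) + d' = -0.0552 + 0.94 = 0.8848
hit rate = Φ(0.8848) = 0.8119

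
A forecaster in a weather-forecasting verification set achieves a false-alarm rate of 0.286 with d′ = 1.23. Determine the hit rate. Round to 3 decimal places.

hit rate = 0.747

z(false-alarm rate) = z(0.286) = -0.5651
z(H) = z(FA) + d' = -0.5651 + 1.23 = 0.6649
hit rate = Φ(0.6649) = 0.7469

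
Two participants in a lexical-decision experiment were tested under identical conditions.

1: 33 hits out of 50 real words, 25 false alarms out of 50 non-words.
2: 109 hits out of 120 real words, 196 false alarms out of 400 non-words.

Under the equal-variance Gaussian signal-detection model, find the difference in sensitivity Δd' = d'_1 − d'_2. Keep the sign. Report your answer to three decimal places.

Δd' = -0.943

1: z(0.6600) = 0.4125, z(0.5000) = 0.0000, d' = 0.4125
2: z(0.9083) = 1.3304, z(0.4900) = -0.0251, d' = 1.3555
Δd' = d'_1 − d'_2 = 0.4125 − 1.3555 = -0.9430
2 has the higher sensitivity.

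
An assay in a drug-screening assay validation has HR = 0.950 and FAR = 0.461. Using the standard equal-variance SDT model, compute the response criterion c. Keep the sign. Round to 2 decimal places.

c = -0.77

z(0.950) = 1.6449, z(0.461) = -0.0979
c = −½·[z(H) + z(FA)] = −0.5 × (1.6449 + (-0.0979)) = -0.7735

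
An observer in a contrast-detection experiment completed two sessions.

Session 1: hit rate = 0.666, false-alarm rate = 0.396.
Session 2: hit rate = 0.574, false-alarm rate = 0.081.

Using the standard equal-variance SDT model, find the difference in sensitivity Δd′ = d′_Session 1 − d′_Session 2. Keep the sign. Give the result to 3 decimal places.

Δd′ = -0.892

Session 1: z(0.666) = 0.4289, z(0.396) = -0.2637, d' = 0.6926
Session 2: z(0.574) = 0.1866, z(0.081) = -1.3984, d' = 1.5850
Δd' = d'_Session 1 − d'_Session 2 = 0.6926 − 1.5850 = -0.8924
Session 2 has the higher sensitivity.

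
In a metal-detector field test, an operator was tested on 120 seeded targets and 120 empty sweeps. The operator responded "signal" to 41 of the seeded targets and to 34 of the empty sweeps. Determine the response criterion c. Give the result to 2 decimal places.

c = 0.49

H = 41/120 = 0.3417
FA = 34/120 = 0.2833
Φ⁻¹(H) = Φ⁻¹(0.3417) = -0.4078
Φ⁻¹(FA) = Φ⁻¹(0.2833) = -0.5731
c = −½·[z(H) + z(FA)] = −0.5 × (-0.4078 + (-0.5731)) = 0.49045
c > 0: the operator has a conservative response bias.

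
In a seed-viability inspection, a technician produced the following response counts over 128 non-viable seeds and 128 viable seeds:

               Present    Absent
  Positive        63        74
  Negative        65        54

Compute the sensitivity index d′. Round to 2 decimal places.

H = 63/128 = 0.4922
FA = 74/128 = 0.5781
Φ⁻¹(0.4922) = -0.020, Φ⁻¹(0.5781) = 0.197
d' = z(H) − z(FA) = -0.020 − 0.197 = -0.217

d′ = -0.22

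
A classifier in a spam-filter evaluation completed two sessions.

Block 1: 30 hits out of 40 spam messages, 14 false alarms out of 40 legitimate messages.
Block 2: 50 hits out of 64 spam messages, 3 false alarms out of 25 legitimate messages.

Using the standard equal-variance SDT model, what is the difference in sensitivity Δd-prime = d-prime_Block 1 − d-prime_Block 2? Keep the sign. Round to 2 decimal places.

Δd-prime = -0.89

Block 1: z(0.7500) = 0.674, z(0.3500) = -0.385, d' = 1.059
Block 2: z(0.7812) = 0.776, z(0.1200) = -1.175, d' = 1.951
Δd' = d'_Block 1 − d'_Block 2 = 1.059 − 1.951 = -0.892
Block 2 has the higher sensitivity.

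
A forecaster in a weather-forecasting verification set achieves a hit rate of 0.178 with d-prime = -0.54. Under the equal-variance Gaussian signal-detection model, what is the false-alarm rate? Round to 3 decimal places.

false-alarm rate = 0.351

z(hit rate) = z(0.178) = -0.9230
z(FA) = z(H) − d' = -0.9230 − (-0.54) = -0.3830
false-alarm rate = Φ(-0.3830) = 0.3509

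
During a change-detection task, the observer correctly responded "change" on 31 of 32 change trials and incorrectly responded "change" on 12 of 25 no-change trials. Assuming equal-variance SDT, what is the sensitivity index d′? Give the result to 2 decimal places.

d′ = 1.91

H = 31/32 = 0.9688
FA = 12/25 = 0.4800
Φ⁻¹(0.9688) = 1.863, Φ⁻¹(0.4800) = -0.050
d' = z(H) − z(FA) = 1.863 − (-0.050) = 1.913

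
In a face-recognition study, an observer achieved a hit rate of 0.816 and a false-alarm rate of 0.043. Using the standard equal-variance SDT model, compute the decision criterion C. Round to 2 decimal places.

Φ⁻¹(H) = Φ⁻¹(0.816) = 0.900
Φ⁻¹(FA) = Φ⁻¹(0.043) = -1.717
c = −½·[z(H) + z(FA)] = −0.5 × (0.900 + (-1.717)) = 0.4085

C = 0.41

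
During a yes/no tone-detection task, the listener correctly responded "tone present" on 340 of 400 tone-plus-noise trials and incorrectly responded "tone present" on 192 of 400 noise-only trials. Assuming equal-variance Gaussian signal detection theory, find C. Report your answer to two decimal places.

H = 340/400 = 0.8500
FA = 192/400 = 0.4800
z(H) = z(0.8500) = 1.0364
z(FA) = z(0.4800) = -0.0502
c = −½·[z(H) + z(FA)] = −0.5 × (1.0364 + (-0.0502)) = -0.4931

C = -0.49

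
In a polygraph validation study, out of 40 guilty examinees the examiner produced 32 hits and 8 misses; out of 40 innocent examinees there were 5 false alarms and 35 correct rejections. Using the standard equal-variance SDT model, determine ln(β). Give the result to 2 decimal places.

ln β = 0.31

H = 32/40 = 0.8000
FA = 5/40 = 0.1250
z(H) = 0.842
z(FA) = -1.150
ln β = −½·[z(H)² − z(FA)²] = −0.5 × (0.709 − 1.323) = 0.307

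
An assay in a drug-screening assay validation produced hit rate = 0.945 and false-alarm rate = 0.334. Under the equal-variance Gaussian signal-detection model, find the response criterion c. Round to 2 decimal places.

c = -0.58

Φ⁻¹(0.945) = 1.598, Φ⁻¹(0.334) = -0.429
c = −½·[z(H) + z(FA)] = −0.5 × (1.598 + (-0.429)) = -0.5845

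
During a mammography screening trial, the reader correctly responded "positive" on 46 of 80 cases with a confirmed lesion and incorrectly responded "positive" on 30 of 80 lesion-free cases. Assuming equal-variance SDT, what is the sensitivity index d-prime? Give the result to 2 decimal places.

d-prime = 0.51

H = 46/80 = 0.5750
FA = 30/80 = 0.3750
z(H) = 0.189
z(FA) = -0.319
d' = z(H) − z(FA) = 0.189 − (-0.319) = 0.508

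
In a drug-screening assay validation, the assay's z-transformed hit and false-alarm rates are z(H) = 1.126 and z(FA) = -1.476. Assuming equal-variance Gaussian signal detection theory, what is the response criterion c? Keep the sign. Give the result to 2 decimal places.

c = 0.18

c = −½·[z(H) + z(FA)] = −½·(1.126 + (-1.476)) = 0.175
c > 0: the assay has a conservative response bias.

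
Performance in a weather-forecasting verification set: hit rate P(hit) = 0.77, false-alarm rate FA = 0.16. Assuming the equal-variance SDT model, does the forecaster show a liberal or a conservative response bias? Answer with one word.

conservative

z(H) = 0.739, z(FA) = -0.994
c = −½·(z(H) + z(FA)) = 0.1275
c > 0 → conservative criterion (biased toward responding “no”).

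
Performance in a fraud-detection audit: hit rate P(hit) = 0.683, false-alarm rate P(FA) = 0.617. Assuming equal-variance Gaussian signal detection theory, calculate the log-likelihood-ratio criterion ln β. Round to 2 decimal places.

z(H) = 0.476
z(FA) = 0.298
ln β = −½·[z(H)² − z(FA)²] = −0.5 × (0.227 − 0.089) = -0.069

ln β = -0.07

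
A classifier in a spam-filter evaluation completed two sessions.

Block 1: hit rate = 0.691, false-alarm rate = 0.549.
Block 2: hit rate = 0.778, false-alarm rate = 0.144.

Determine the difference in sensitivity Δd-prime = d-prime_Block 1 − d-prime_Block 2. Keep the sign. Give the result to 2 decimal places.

Block 1: z(0.691) = 0.499, z(0.549) = 0.123, d' = 0.376
Block 2: z(0.778) = 0.765, z(0.144) = -1.063, d' = 1.828
Δd' = d'_Block 1 − d'_Block 2 = 0.376 − 1.828 = -1.452
Block 2 has the higher sensitivity.

Δd-prime = -1.45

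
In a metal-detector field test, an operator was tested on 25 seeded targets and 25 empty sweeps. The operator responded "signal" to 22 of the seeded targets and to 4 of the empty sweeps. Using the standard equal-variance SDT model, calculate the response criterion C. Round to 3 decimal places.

C = -0.090

H = 22/25 = 0.8800
FA = 4/25 = 0.1600
z(H) = 1.1750
z(FA) = -0.9945
c = −½·[z(H) + z(FA)] = −0.5 × (1.1750 + (-0.9945)) = -0.09025
c < 0: the operator has a liberal response bias.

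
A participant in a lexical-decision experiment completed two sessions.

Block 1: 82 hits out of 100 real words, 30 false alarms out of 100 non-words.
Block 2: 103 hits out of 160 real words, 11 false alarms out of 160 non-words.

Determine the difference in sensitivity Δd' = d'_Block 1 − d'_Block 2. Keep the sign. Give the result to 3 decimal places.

Block 1: z(0.8200) = 0.9154, z(0.3000) = -0.5244, d' = 1.4398
Block 2: z(0.6438) = 0.3686, z(0.0688) = -1.4848, d' = 1.8534
Δd' = d'_Block 1 − d'_Block 2 = 1.4398 − 1.8534 = -0.4136
Block 2 has the higher sensitivity.

Δd' = -0.414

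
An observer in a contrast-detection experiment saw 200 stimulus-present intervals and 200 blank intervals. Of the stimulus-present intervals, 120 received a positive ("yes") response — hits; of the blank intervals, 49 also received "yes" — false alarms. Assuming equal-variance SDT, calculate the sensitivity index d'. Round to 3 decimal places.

d' = 0.944

H = 120/200 = 0.6000
FA = 49/200 = 0.2450
Φ⁻¹(H) = Φ⁻¹(0.6000) = 0.2533
Φ⁻¹(FA) = Φ⁻¹(0.2450) = -0.6903
d' = z(H) − z(FA) = 0.2533 − (-0.6903) = 0.9436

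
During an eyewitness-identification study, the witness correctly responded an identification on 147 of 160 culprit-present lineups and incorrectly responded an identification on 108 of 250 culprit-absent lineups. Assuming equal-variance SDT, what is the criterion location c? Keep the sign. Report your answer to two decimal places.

H = 147/160 = 0.9187
FA = 108/250 = 0.4320
Φ⁻¹(H) = Φ⁻¹(0.9187) = 1.3964
Φ⁻¹(FA) = Φ⁻¹(0.4320) = -0.1713
c = −½·[z(H) + z(FA)] = −0.5 × (1.3964 + (-0.1713)) = -0.61255

c = -0.61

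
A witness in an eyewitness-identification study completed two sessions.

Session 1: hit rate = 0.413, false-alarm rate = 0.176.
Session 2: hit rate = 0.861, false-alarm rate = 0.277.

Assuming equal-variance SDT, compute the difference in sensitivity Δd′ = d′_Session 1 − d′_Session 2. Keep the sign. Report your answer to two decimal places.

Δd′ = -0.97

Session 1: z(0.413) = -0.220, z(0.176) = -0.931, d' = 0.711
Session 2: z(0.861) = 1.085, z(0.277) = -0.592, d' = 1.677
Δd' = d'_Session 1 − d'_Session 2 = 0.711 − 1.677 = -0.966
Session 2 has the higher sensitivity.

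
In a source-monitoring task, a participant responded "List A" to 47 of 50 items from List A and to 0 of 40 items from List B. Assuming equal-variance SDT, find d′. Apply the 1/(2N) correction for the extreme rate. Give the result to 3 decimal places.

The false-alarm rate is 0/40 = 0, so apply the 1/(2N) correction: FA → 1/(2·40) = 0.01250.
z(H) = z(0.94000) = 1.5548
z(FA) = z(0.01250) = -2.2414
d' = 1.5548 − (-2.2414) = 3.7962

d′ = 3.796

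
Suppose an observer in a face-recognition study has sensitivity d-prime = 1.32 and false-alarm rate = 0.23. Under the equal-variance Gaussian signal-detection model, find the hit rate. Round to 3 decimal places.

hit rate = 0.719

z(false-alarm rate) = z(0.23) = -0.7388
z(H) = z(FA) + d' = -0.7388 + 1.32 = 0.5812
hit rate = Φ(0.5812) = 0.7194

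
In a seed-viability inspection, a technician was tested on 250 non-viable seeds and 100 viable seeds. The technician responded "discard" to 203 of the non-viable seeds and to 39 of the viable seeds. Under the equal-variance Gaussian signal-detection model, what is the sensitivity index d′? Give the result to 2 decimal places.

H = 203/250 = 0.8120
FA = 39/100 = 0.3900
Φ⁻¹(H) = Φ⁻¹(0.8120) = 0.8853
Φ⁻¹(FA) = Φ⁻¹(0.3900) = -0.2793
d' = z(H) − z(FA) = 0.8853 − (-0.2793) = 1.1646

d′ = 1.16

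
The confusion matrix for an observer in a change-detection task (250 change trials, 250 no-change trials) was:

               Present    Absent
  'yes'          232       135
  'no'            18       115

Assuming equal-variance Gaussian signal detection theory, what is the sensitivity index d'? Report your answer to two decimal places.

H = 232/250 = 0.9280
FA = 135/250 = 0.5400
z(H) = 1.4611
z(FA) = 0.1004
d' = z(H) − z(FA) = 1.4611 − 0.1004 = 1.3607

d' = 1.36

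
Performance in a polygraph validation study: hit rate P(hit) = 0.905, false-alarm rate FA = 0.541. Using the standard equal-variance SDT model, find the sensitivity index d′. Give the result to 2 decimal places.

z(H) = 1.311
z(FA) = 0.103
d' = z(H) − z(FA) = 1.311 − 0.103 = 1.208

d′ = 1.21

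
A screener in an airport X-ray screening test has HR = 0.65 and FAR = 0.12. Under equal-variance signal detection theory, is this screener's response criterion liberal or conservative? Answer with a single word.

conservative

z(H) = 0.385, z(FA) = -1.175
c = −½·(z(H) + z(FA)) = 0.395
c > 0 → conservative criterion (biased toward responding “no”).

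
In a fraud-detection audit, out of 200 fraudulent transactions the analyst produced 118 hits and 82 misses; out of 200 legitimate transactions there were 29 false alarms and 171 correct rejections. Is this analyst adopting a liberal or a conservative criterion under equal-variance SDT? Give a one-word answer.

z(H) = 0.228, z(FA) = -1.058
c = −½·(z(H) + z(FA)) = 0.415
c > 0 → conservative criterion (biased toward responding “no”).

conservative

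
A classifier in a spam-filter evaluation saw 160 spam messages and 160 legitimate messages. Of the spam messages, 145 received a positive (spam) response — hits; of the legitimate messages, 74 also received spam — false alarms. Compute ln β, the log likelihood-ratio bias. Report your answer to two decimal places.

H = 145/160 = 0.9062
FA = 74/160 = 0.4625
Φ⁻¹(H) = Φ⁻¹(0.9062) = 1.318
Φ⁻¹(FA) = Φ⁻¹(0.4625) = -0.094
ln β = −½·[z(H)² − z(FA)²] = −0.5 × (1.737 − 0.009) = -0.864

ln β = -0.86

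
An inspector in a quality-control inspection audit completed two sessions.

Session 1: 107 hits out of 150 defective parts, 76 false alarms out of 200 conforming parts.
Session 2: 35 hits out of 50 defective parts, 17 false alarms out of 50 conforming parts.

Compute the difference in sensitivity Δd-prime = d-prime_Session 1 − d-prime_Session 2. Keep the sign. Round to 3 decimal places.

Session 1: z(0.7133) = 0.5631, z(0.3800) = -0.3055, d' = 0.8686
Session 2: z(0.7000) = 0.5244, z(0.3400) = -0.4125, d' = 0.9369
Δd' = d'_Session 1 − d'_Session 2 = 0.8686 − 0.9369 = -0.0683
Session 2 has the higher sensitivity.

Δd-prime = -0.068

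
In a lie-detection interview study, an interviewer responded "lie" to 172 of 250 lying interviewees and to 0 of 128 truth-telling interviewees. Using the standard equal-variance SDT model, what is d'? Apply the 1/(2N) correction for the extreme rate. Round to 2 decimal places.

The false-alarm rate is 0/128 = 0, so apply the 1/(2N) correction: FA → 1/(2·128) = 0.00391.
z(H) = z(0.68800) = 0.490
z(FA) = z(0.00391) = -2.660
d' = 0.490 − (-2.660) = 3.150

d' = 3.15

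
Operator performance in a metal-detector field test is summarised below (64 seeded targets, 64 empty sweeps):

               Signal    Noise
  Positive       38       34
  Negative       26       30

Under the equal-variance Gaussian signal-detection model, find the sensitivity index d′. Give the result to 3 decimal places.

H = 38/64 = 0.5938
FA = 34/64 = 0.5312
Φ⁻¹(H) = Φ⁻¹(0.5938) = 0.2373
Φ⁻¹(FA) = Φ⁻¹(0.5312) = 0.0783
d' = z(H) − z(FA) = 0.2373 − 0.0783 = 0.1590

d′ = 0.159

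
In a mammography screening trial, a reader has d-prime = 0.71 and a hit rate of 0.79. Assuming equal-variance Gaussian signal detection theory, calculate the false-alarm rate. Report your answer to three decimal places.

z(hit rate) = z(0.79) = 0.8064
z(FA) = z(H) − d' = 0.8064 − 0.71 = 0.0964
false-alarm rate = Φ(0.0964) = 0.5384

false-alarm rate = 0.538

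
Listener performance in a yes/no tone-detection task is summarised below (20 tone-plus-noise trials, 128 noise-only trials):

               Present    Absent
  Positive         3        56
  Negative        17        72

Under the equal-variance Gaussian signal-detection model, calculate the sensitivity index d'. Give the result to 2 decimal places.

d' = -0.88

H = 3/20 = 0.1500
FA = 56/128 = 0.4375
z(H) = z(0.1500) = -1.0364
z(FA) = z(0.4375) = -0.1573
d' = z(H) − z(FA) = -1.0364 − (-0.1573) = -0.8791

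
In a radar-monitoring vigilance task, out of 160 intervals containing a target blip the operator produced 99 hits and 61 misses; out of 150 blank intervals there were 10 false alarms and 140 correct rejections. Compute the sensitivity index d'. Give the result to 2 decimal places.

d' = 1.80

H = 99/160 = 0.6188
FA = 10/150 = 0.0667
z(H) = 0.302
z(FA) = -1.501
d' = z(H) − z(FA) = 0.302 − (-1.501) = 1.803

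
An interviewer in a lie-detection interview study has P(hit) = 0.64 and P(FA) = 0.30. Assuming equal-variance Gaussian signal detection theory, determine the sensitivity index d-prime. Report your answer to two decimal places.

Φ⁻¹(0.64) = 0.3585, Φ⁻¹(0.30) = -0.5244
d' = z(H) − z(FA) = 0.3585 − (-0.5244) = 0.8829

d-prime = 0.88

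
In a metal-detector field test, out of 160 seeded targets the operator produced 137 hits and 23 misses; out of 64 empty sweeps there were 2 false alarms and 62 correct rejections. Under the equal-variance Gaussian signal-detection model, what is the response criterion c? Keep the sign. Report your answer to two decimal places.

H = 137/160 = 0.8562
FA = 2/64 = 0.0312
z(H) = z(0.8562) = 1.063
z(FA) = z(0.0312) = -1.863
c = −½·[z(H) + z(FA)] = −0.5 × (1.063 + (-1.863)) = 0.400
c > 0: the operator has a conservative response bias.

c = 0.40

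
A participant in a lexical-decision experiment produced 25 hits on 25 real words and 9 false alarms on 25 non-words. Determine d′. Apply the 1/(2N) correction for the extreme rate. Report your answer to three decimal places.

The hit rate is 25/25 = 1, so apply the 1/(2N) correction: H → 1 − 1/(2·25) = 0.98000.
z(H) = z(0.98000) = 2.0537
z(FA) = z(0.36000) = -0.3585
d' = 2.0537 − (-0.3585) = 2.4122

d′ = 2.412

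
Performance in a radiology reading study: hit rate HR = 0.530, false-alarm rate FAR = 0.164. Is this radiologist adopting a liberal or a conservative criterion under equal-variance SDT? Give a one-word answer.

z(H) = 0.075, z(FA) = -0.978
c = −½·(z(H) + z(FA)) = 0.4515
c > 0 → conservative criterion (biased toward responding “no”).

conservative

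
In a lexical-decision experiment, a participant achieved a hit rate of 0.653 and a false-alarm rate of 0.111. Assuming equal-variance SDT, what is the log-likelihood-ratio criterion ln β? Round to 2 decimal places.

ln β = 0.67

z(H) = z(0.653) = 0.393
z(FA) = z(0.111) = -1.221
ln β = −½·[z(H)² − z(FA)²] = −0.5 × (0.154 − 1.491) = 0.6685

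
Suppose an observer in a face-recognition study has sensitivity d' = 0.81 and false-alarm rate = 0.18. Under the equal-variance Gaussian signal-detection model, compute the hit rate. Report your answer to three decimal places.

hit rate = 0.458

z(false-alarm rate) = z(0.18) = -0.9154
z(H) = z(FA) + d' = -0.9154 + 0.81 = -0.1054
hit rate = Φ(-0.1054) = 0.4580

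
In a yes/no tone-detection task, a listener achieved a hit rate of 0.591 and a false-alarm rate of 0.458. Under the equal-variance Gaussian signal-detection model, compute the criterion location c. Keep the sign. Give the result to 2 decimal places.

c = -0.06

Φ⁻¹(H) = Φ⁻¹(0.591) = 0.230
Φ⁻¹(FA) = Φ⁻¹(0.458) = -0.105
c = −½·[z(H) + z(FA)] = −0.5 × (0.230 + (-0.105)) = -0.0625
c < 0: the listener has a liberal response bias.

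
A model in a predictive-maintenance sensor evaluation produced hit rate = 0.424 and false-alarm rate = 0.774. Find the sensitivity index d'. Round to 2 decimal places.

d' = -0.94

z(H) = -0.1917
z(FA) = 0.7521
d' = z(H) − z(FA) = -0.1917 − 0.7521 = -0.9438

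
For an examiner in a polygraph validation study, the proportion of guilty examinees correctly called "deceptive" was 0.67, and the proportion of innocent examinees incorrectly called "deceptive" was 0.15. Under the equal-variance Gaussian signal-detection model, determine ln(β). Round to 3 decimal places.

ln β = 0.440

z(H) = z(0.67) = 0.4399
z(FA) = z(0.15) = -1.0364
ln β = −½·[z(H)² − z(FA)²] = −0.5 × (0.1935 − 1.0741) = 0.4403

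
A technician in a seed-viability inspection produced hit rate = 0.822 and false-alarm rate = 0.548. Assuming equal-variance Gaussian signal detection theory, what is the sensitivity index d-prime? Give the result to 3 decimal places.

d-prime = 0.802

Φ⁻¹(H) = Φ⁻¹(0.822) = 0.9230
Φ⁻¹(FA) = Φ⁻¹(0.548) = 0.1206
d' = z(H) − z(FA) = 0.9230 − 0.1206 = 0.8024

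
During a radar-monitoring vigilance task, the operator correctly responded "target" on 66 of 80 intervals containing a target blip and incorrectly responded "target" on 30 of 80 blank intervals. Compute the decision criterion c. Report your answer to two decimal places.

H = 66/80 = 0.8250
FA = 30/80 = 0.3750
z(H) = z(0.8250) = 0.9346
z(FA) = z(0.3750) = -0.3186
c = −½·[z(H) + z(FA)] = −0.5 × (0.9346 + (-0.3186)) = -0.3080
c < 0: the operator has a liberal response bias.

c = -0.31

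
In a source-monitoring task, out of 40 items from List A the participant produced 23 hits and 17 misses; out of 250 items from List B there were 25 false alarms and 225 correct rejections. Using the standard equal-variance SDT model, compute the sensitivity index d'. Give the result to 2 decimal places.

H = 23/40 = 0.5750
FA = 25/250 = 0.1000
Φ⁻¹(H) = 0.189
Φ⁻¹(FA) = -1.282
d' = z(H) − z(FA) = 0.189 − (-1.282) = 1.471

d' = 1.47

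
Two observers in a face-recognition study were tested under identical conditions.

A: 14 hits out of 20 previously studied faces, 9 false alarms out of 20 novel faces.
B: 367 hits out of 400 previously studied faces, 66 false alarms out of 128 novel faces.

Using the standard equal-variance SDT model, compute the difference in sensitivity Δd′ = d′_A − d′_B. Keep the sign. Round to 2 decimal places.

Δd′ = -0.70

A: z(0.7000) = 0.524, z(0.4500) = -0.126, d' = 0.650
B: z(0.9175) = 1.388, z(0.5156) = 0.039, d' = 1.349
Δd' = d'_A − d'_B = 0.650 − 1.349 = -0.699
B has the higher sensitivity.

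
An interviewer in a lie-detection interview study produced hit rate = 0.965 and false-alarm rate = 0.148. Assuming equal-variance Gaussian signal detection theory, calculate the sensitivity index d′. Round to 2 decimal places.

d′ = 2.86

Φ⁻¹(H) = 1.8119
Φ⁻¹(FA) = -1.0450
d' = z(H) − z(FA) = 1.8119 − (-1.0450) = 2.8569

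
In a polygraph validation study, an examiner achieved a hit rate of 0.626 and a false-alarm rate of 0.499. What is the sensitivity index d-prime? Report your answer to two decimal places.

d-prime = 0.32

z(0.626) = 0.321, z(0.499) = -0.003
d' = z(H) − z(FA) = 0.321 − (-0.003) = 0.324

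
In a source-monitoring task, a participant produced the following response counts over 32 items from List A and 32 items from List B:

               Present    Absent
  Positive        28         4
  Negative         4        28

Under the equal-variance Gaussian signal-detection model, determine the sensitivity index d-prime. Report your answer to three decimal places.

d-prime = 2.301

H = 28/32 = 0.8750
FA = 4/32 = 0.1250
z(H) = 1.1503
z(FA) = -1.1503
d' = z(H) − z(FA) = 1.1503 − (-1.1503) = 2.3006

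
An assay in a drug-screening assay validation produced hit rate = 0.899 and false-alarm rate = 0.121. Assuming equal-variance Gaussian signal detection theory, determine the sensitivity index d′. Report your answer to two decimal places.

d′ = 2.45

Φ⁻¹(H) = 1.276
Φ⁻¹(FA) = -1.170
d' = z(H) − z(FA) = 1.276 − (-1.170) = 2.446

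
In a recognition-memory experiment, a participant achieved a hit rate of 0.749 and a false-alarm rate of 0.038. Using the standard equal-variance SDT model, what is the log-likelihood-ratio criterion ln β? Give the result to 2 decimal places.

ln β = 1.35

z(H) = z(0.749) = 0.671
z(FA) = z(0.038) = -1.774
ln β = −½·[z(H)² − z(FA)²] = −0.5 × (0.450 − 3.147) = 1.3485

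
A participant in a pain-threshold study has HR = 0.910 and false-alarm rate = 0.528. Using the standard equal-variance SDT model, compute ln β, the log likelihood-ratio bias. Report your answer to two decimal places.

Φ⁻¹(H) = Φ⁻¹(0.910) = 1.341
Φ⁻¹(FA) = Φ⁻¹(0.528) = 0.070
ln β = −½·[z(H)² − z(FA)²] = −0.5 × (1.798 − 0.005) = -0.8965

ln β = -0.90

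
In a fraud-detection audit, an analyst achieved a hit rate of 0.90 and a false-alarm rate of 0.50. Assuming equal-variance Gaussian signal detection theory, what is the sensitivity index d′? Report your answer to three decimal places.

d′ = 1.282

z(H) = 1.2816
z(FA) = 0.0000
d' = z(H) − z(FA) = 1.2816 − 0.0000 = 1.2816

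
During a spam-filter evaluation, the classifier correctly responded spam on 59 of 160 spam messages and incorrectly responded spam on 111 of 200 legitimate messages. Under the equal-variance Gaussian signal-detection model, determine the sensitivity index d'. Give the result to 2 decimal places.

d' = -0.47

H = 59/160 = 0.3688
FA = 111/200 = 0.5550
Φ⁻¹(0.3688) = -0.335, Φ⁻¹(0.5550) = 0.138
d' = z(H) − z(FA) = -0.335 − 0.138 = -0.473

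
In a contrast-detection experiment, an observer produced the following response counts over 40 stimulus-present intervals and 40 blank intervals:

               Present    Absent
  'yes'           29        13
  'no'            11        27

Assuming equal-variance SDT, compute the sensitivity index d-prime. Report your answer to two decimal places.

H = 29/40 = 0.7250
FA = 13/40 = 0.3250
z(H) = z(0.7250) = 0.598
z(FA) = z(0.3250) = -0.454
d' = z(H) − z(FA) = 0.598 − (-0.454) = 1.052

d-prime = 1.05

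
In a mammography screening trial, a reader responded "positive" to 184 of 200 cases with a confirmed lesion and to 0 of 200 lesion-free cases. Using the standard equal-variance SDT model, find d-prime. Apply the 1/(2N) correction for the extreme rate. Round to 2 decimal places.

The false-alarm rate is 0/200 = 0, so apply the 1/(2N) correction: FA → 1/(2·200) = 0.00250.
z(H) = z(0.92000) = 1.405
z(FA) = z(0.00250) = -2.807
d' = 1.405 − (-2.807) = 4.212

d-prime = 4.21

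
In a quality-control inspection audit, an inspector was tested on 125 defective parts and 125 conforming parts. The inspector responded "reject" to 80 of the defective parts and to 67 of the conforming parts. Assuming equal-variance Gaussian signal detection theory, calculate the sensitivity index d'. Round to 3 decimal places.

H = 80/125 = 0.6400
FA = 67/125 = 0.5360
Φ⁻¹(H) = 0.3585
Φ⁻¹(FA) = 0.0904
d' = z(H) − z(FA) = 0.3585 − 0.0904 = 0.2681

d' = 0.268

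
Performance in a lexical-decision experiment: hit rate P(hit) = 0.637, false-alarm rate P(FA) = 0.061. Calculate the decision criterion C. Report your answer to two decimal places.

C = 0.60

z(H) = z(0.637) = 0.3505
z(FA) = z(0.061) = -1.5464
c = −½·[z(H) + z(FA)] = −0.5 × (0.3505 + (-1.5464)) = 0.59795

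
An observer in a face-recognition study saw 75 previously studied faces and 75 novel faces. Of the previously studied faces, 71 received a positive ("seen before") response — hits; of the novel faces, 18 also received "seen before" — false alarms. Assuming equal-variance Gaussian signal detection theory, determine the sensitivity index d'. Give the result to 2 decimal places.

d' = 2.32

H = 71/75 = 0.9467
FA = 18/75 = 0.2400
z(0.9467) = 1.6137, z(0.2400) = -0.7063
d' = z(H) − z(FA) = 1.6137 − (-0.7063) = 2.3200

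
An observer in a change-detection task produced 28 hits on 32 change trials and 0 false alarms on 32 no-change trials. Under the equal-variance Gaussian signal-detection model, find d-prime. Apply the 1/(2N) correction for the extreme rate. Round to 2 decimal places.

The false-alarm rate is 0/32 = 0, so apply the 1/(2N) correction: FA → 1/(2·32) = 0.01562.
z(H) = z(0.87500) = 1.150
z(FA) = z(0.01562) = -2.154
d' = 1.150 − (-2.154) = 3.304

d-prime = 3.30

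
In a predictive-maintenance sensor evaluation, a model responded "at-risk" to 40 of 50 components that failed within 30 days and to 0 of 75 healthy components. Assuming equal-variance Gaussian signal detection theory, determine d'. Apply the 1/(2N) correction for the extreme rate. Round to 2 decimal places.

The false-alarm rate is 0/75 = 0, so apply the 1/(2N) correction: FA → 1/(2·75) = 0.00667.
z(H) = z(0.80000) = 0.842
z(FA) = z(0.00667) = -2.475
d' = 0.842 − (-2.475) = 3.317

d' = 3.32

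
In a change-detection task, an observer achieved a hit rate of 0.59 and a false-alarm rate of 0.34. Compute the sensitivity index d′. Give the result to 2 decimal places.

z(H) = 0.228
z(FA) = -0.412
d' = z(H) − z(FA) = 0.228 − (-0.412) = 0.640

d′ = 0.64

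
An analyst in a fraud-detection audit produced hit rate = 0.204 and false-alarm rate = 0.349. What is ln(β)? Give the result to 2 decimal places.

z(0.204) = -0.827, z(0.349) = -0.388
ln β = −½·[z(H)² − z(FA)²] = −0.5 × (0.684 − 0.151) = -0.2665

ln β = -0.27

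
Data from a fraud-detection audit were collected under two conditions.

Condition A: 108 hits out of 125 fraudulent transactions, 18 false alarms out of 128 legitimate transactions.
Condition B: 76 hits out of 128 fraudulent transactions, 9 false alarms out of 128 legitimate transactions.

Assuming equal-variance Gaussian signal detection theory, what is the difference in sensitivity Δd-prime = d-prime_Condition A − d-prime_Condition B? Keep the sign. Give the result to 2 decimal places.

Condition A: z(0.8640) = 1.098, z(0.1406) = -1.078, d' = 2.176
Condition B: z(0.5938) = 0.237, z(0.0703) = -1.474, d' = 1.711
Δd' = d'_Condition A − d'_Condition B = 2.176 − 1.711 = 0.465
Condition A has the higher sensitivity.

Δd-prime = 0.47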